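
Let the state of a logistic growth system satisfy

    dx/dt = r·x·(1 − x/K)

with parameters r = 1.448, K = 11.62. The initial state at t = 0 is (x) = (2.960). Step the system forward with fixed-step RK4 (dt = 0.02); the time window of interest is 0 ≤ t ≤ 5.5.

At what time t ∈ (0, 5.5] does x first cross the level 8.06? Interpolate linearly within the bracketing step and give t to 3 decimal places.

t = 1.306

t=0.000: state=(2.960)
step 1 (dt=0.02): k1=(3.194), k2=(3.217), k3=(3.217), k4=(3.239); state += dt/6·(k1+2k2+2k3+k4)
t=0.020: state=(3.024)
t=0.040: state=(3.090)
t=0.060: state=(3.156)
continuing one RK4 step at a time; state shown every 10 steps (Δt=0.2):
t=0.200: state=(3.643)
t=0.400: state=(4.403)
t=0.600: state=(5.217)
t=0.800: state=(6.056)
t=1.000: state=(6.885)
t=1.200: state=(7.671)
t=1.300: state=(8.040)
next step: t=1.320: state=(8.111) — x has crossed 8.06
linear interpolation between t=1.300 (8.03953) and t=1.320 (8.11086) → t≈1.306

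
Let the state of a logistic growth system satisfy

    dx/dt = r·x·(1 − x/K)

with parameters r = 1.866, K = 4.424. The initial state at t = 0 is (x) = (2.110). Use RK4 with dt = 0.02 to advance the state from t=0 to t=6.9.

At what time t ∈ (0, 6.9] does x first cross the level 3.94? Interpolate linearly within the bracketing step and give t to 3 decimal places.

t = 1.173

t=0.000: state=(2.110)
step 1 (dt=0.02): k1=(2.059), k2=(2.061), k3=(2.061), k4=(2.062); state += dt/6·(k1+2k2+2k3+k4)
t=0.020: state=(2.151)
t=0.040: state=(2.192)
t=0.060: state=(2.234)
continuing one RK4 step at a time; state shown every 25 steps (Δt=0.5):
t=0.500: state=(3.091)
t=1.000: state=(3.782)
t=1.160: state=(3.929)
next step: t=1.180: state=(3.945) — x has crossed 3.94
linear interpolation between t=1.160 (3.92930) and t=1.180 (3.94546) → t≈1.173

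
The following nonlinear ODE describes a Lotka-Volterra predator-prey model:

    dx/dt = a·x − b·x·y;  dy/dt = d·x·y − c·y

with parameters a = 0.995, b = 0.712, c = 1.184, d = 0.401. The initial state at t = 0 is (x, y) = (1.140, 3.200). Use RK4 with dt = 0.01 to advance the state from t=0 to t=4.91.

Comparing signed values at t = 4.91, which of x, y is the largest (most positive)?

largest component: x

t=0.000: state=(1.140, 3.200)
step 1 (dt=0.01): k1=(-1.463, -2.326), k2=(-1.444, -2.327), k3=(-1.444, -2.327), k4=(-1.426, -2.327); state += dt/6·(k1+2k2+2k3+k4)
t=0.010: state=(1.126, 3.177)
t=0.020: state=(1.111, 3.153)
t=0.030: state=(1.098, 3.130)
continuing one RK4 step at a time; state shown every 20 steps (Δt=0.2):
t=0.200: state=(0.911, 2.740)
t=0.400: state=(0.777, 2.312)
t=0.600: state=(0.701, 1.935)
t=0.800: state=(0.665, 1.613)
t=1.000: state=(0.657, 1.342)
t=1.200: state=(0.674, 1.117)
t=1.400: state=(0.711, 0.932)
t=1.600: state=(0.768, 0.780)
t=1.800: state=(0.846, 0.657)
t=2.000: state=(0.947, 0.557)
t=2.200: state=(1.074, 0.476)
t=2.400: state=(1.231, 0.412)
t=2.600: state=(1.421, 0.362)
t=2.800: state=(1.652, 0.323)
t=3.000: state=(1.929, 0.294)
t=3.200: state=(2.261, 0.274)
t=3.400: state=(2.656, 0.264)
t=3.600: state=(3.122, 0.262)
t=3.800: state=(3.667, 0.271)
t=4.000: state=(4.299, 0.295)
t=4.200: state=(5.016, 0.338)
t=4.400: state=(5.806, 0.411)
t=4.600: state=(6.628, 0.534)
t=4.800: state=(7.395, 0.740)
t=4.910: state=(7.738, 0.907)
compare at T: x=7.738, y=0.907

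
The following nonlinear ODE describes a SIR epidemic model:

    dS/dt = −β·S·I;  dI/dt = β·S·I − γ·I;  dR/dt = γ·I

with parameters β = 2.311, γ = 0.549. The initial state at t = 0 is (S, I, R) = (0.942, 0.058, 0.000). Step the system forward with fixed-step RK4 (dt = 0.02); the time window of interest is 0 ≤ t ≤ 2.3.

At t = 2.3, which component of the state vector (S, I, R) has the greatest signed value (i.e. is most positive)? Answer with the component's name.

largest component: I

t=0.000: state=(0.942, 0.058, 0.000)
step 1 (dt=0.02): k1=(-0.126, 0.094, 0.032), k2=(-0.128, 0.096, 0.032), k3=(-0.128, 0.096, 0.032), k4=(-0.130, 0.097, 0.033); state += dt/6·(k1+2k2+2k3+k4)
t=0.020: state=(0.939, 0.060, 0.001)
t=0.040: state=(0.937, 0.062, 0.001)
t=0.060: state=(0.934, 0.064, 0.002)
continuing one RK4 step at a time; state shown every 5 steps (Δt=0.1):
t=0.100: state=(0.928, 0.068, 0.003)
t=0.200: state=(0.913, 0.080, 0.008)
t=0.300: state=(0.895, 0.093, 0.012)
t=0.400: state=(0.874, 0.108, 0.018)
t=0.500: state=(0.851, 0.125, 0.024)
t=0.600: state=(0.825, 0.144, 0.032)
t=0.700: state=(0.796, 0.164, 0.040)
t=0.800: state=(0.765, 0.186, 0.050)
t=0.900: state=(0.731, 0.209, 0.060)
t=1.000: state=(0.694, 0.233, 0.072)
t=1.100: state=(0.656, 0.258, 0.086)
t=1.200: state=(0.616, 0.283, 0.101)
t=1.300: state=(0.576, 0.307, 0.117)
t=1.400: state=(0.535, 0.331, 0.135)
t=1.500: state=(0.494, 0.353, 0.153)
t=1.600: state=(0.454, 0.372, 0.173)
t=1.700: state=(0.416, 0.390, 0.194)
t=1.800: state=(0.379, 0.405, 0.216)
t=1.900: state=(0.345, 0.416, 0.239)
t=2.000: state=(0.313, 0.425, 0.262)
t=2.100: state=(0.284, 0.431, 0.285)
t=2.200: state=(0.257, 0.434, 0.309)
t=2.300: state=(0.232, 0.435, 0.333)
compare at T: S=0.232, I=0.435, R=0.333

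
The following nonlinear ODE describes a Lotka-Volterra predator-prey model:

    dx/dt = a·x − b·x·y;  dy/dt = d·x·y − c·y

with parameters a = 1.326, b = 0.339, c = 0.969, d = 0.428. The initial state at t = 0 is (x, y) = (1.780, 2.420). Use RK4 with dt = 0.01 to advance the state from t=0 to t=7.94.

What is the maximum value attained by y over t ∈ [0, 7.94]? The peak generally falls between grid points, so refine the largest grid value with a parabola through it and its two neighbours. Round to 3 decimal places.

max y = 6.135

t=0.000: state=(1.780, 2.420)
step 1 (dt=0.01): k1=(0.900, -0.501), k2=(0.904, -0.496), k3=(0.904, -0.496), k4=(0.908, -0.491); state += dt/6·(k1+2k2+2k3+k4)
t=0.010: state=(1.789, 2.415)
t=0.020: state=(1.798, 2.410)
t=0.030: state=(1.807, 2.405)
continuing one RK4 step at a time; state shown every 50 steps (Δt=0.5):
t=0.500: state=(2.324, 2.305)
t=1.000: state=(3.014, 2.510)
t=1.500: state=(3.643, 3.166)
t=2.000: state=(3.760, 4.365)
t=2.500: state=(3.101, 5.668)
t=3.000: state=(2.178, 6.129)
t=3.500: state=(1.550, 5.588)
t=4.000: state=(1.263, 4.627)
t=4.500: state=(1.213, 3.702)
t=5.000: state=(1.339, 2.988)
t=5.500: state=(1.635, 2.522)
t=6.000: state=(2.114, 2.313)
t=6.500: state=(2.766, 2.396)
t=7.000: state=(3.456, 2.877)
t=7.500: state=(3.808, 3.897)
t=7.940: state=(3.489, 5.109)
largest grid value and its neighbours: y(2.940)=6.13506, y(2.950)=6.13523, y(2.960)=6.13495
parabola through these three points peaks at t≈2.949 with y≈6.13523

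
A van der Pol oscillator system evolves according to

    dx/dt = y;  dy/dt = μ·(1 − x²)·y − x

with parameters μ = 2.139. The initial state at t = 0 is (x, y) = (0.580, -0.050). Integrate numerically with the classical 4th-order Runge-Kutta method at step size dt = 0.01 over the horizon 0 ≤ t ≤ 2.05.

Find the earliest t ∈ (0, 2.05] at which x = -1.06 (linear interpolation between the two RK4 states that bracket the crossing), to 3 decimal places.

t=0.000: state=(0.580, -0.050)
step 1 (dt=0.01): k1=(-0.050, -0.651), k2=(-0.053, -0.655), k3=(-0.053, -0.655), k4=(-0.057, -0.660); state += dt/6·(k1+2k2+2k3+k4)
t=0.010: state=(0.579, -0.057)
t=0.020: state=(0.579, -0.063)
t=0.030: state=(0.578, -0.070)
continuing one RK4 step at a time; state shown every 10 steps (Δt=0.1):
t=0.100: state=(0.572, -0.120)
t=0.200: state=(0.556, -0.199)
t=0.300: state=(0.531, -0.290)
t=0.400: state=(0.497, -0.396)
t=0.500: state=(0.452, -0.519)
t=0.600: state=(0.393, -0.665)
t=0.700: state=(0.318, -0.840)
t=0.800: state=(0.223, -1.055)
t=0.900: state=(0.105, -1.317)
t=1.000: state=(-0.042, -1.634)
t=1.100: state=(-0.223, -2.001)
t=1.200: state=(-0.443, -2.383)
t=1.300: state=(-0.698, -2.692)
t=1.400: state=(-0.974, -2.783)
t=1.430: state=(-1.057, -2.747)
next step: t=1.440: state=(-1.084, -2.728) — x has crossed -1.06
linear interpolation between t=1.430 (-1.05672) and t=1.440 (-1.08410) → t≈1.431

t = 1.431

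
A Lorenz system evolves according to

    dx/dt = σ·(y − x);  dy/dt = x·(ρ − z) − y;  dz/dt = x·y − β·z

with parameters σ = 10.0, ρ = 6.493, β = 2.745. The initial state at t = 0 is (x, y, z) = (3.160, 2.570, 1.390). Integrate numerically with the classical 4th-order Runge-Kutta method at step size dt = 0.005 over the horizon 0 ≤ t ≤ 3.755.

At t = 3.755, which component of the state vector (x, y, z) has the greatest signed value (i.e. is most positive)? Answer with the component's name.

largest component: z

t=0.000: state=(3.160, 2.570, 1.390)
step 1 (dt=0.005): k1=(-5.900, 13.555, 4.306), k2=(-5.414, 13.412, 4.345), k3=(-5.429, 13.419, 4.347), k4=(-4.958, 13.282, 4.386); state += dt/6·(k1+2k2+2k3+k4)
t=0.005: state=(3.133, 2.637, 1.412)
t=0.010: state=(3.110, 2.703, 1.434)
t=0.015: state=(3.092, 2.767, 1.456)
continuing one RK4 step at a time; state shown every 40 steps (Δt=0.2):
t=0.200: state=(3.959, 4.807, 2.828)
t=0.400: state=(5.421, 5.796, 5.781)
t=0.600: state=(4.990, 4.293, 7.569)
t=0.800: state=(3.531, 2.944, 6.608)
t=1.000: state=(2.869, 2.775, 5.138)
t=1.200: state=(3.026, 3.248, 4.307)
t=1.400: state=(3.641, 4.001, 4.370)
t=1.600: state=(4.288, 4.523, 5.205)
t=1.800: state=(4.437, 4.346, 6.060)
t=2.000: state=(4.047, 3.803, 6.150)
t=2.200: state=(3.641, 3.506, 5.667)
t=2.400: state=(3.541, 3.572, 5.199)
t=2.600: state=(3.713, 3.838, 5.070)
t=2.800: state=(3.963, 4.070, 5.287)
t=3.000: state=(4.083, 4.090, 5.607)
t=3.200: state=(4.006, 3.933, 5.742)
t=3.400: state=(3.851, 3.783, 5.635)
t=3.600: state=(3.767, 3.755, 5.449)
t=3.755: state=(3.781, 3.809, 5.359)
compare at T: x=3.781, y=3.809, z=5.359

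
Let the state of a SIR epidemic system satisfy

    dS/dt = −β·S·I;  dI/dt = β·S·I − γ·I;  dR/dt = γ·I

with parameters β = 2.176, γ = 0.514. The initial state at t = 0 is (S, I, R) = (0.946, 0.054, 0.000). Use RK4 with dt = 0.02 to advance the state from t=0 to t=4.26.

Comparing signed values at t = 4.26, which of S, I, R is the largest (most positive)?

t=0.000: state=(0.946, 0.054, 0.000)
step 1 (dt=0.02): k1=(-0.111, 0.083, 0.028), k2=(-0.113, 0.085, 0.028), k3=(-0.113, 0.085, 0.028), k4=(-0.114, 0.086, 0.029); state += dt/6·(k1+2k2+2k3+k4)
t=0.020: state=(0.944, 0.056, 0.001)
t=0.040: state=(0.941, 0.057, 0.001)
t=0.060: state=(0.939, 0.059, 0.002)
continuing one RK4 step at a time; state shown every 10 steps (Δt=0.2):
t=0.200: state=(0.920, 0.073, 0.006)
t=0.400: state=(0.887, 0.098, 0.015)
t=0.600: state=(0.844, 0.129, 0.027)
t=0.800: state=(0.792, 0.166, 0.042)
t=1.000: state=(0.730, 0.209, 0.061)
t=1.200: state=(0.660, 0.255, 0.085)
t=1.400: state=(0.585, 0.301, 0.114)
t=1.600: state=(0.508, 0.345, 0.147)
t=1.800: state=(0.434, 0.382, 0.184)
t=2.000: state=(0.365, 0.410, 0.225)
t=2.200: state=(0.304, 0.428, 0.268)
t=2.400: state=(0.252, 0.436, 0.313)
t=2.600: state=(0.208, 0.434, 0.357)
t=2.800: state=(0.173, 0.426, 0.402)
t=3.000: state=(0.144, 0.411, 0.445)
t=3.200: state=(0.121, 0.393, 0.486)
t=3.400: state=(0.102, 0.372, 0.525)
t=3.600: state=(0.087, 0.350, 0.563)
t=3.800: state=(0.075, 0.327, 0.597)
t=4.000: state=(0.066, 0.304, 0.630)
t=4.200: state=(0.058, 0.282, 0.660)
t=4.260: state=(0.056, 0.276, 0.669)
compare at T: S=0.056, I=0.276, R=0.669

largest component: R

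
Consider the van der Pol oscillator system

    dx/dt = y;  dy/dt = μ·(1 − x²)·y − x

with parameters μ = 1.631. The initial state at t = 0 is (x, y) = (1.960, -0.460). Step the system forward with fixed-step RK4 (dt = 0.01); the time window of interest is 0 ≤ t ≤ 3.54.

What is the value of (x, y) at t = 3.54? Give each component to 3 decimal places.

t=0.000: state=(1.960, -0.460)
step 1 (dt=0.01): k1=(-0.460, 0.172), k2=(-0.459, 0.164), k3=(-0.459, 0.164), k4=(-0.458, 0.156); state += dt/6·(k1+2k2+2k3+k4)
t=0.010: state=(1.955, -0.458)
t=0.020: state=(1.951, -0.457)
t=0.030: state=(1.946, -0.456)
continuing one RK4 step at a time; state shown every 20 steps (Δt=0.2):
t=0.200: state=(1.870, -0.450)
t=0.400: state=(1.778, -0.468)
t=0.600: state=(1.682, -0.500)
t=0.800: state=(1.577, -0.544)
t=1.000: state=(1.463, -0.604)
t=1.200: state=(1.335, -0.683)
t=1.400: state=(1.188, -0.794)
t=1.600: state=(1.014, -0.954)
t=1.800: state=(0.801, -1.196)
t=2.000: state=(0.526, -1.578)
t=2.200: state=(0.155, -2.176)
t=2.400: state=(-0.358, -2.969)
t=2.600: state=(-1.008, -3.361)
t=2.800: state=(-1.605, -2.379)
t=3.000: state=(-1.927, -0.905)
t=3.200: state=(-2.015, -0.093)
t=3.400: state=(-1.997, 0.221)
t=3.540: state=(-1.959, 0.316)

(x, y) = (-1.959, 0.316)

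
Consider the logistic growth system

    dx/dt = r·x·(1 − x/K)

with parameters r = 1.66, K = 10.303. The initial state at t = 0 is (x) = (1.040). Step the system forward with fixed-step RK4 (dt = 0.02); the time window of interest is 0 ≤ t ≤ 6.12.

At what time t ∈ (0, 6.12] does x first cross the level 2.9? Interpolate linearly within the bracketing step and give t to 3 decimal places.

t=0.000: state=(1.040)
step 1 (dt=0.02): k1=(1.552), k2=(1.573), k3=(1.573), k4=(1.594); state += dt/6·(k1+2k2+2k3+k4)
t=0.020: state=(1.071)
t=0.040: state=(1.104)
t=0.060: state=(1.137)
continuing one RK4 step at a time; state shown every 10 steps (Δt=0.2):
t=0.200: state=(1.394)
t=0.400: state=(1.845)
t=0.600: state=(2.402)
t=0.740: state=(2.856)
next step: t=0.760: state=(2.925) — x has crossed 2.9
linear interpolation between t=0.740 (2.85596) and t=0.760 (2.92500) → t≈0.753

t = 0.753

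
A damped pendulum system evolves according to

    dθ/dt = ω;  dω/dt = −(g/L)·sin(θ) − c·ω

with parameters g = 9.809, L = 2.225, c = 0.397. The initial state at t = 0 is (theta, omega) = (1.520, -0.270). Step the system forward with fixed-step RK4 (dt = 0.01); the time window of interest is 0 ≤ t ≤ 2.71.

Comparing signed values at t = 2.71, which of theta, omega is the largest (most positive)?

t=0.000: state=(1.520, -0.270)
step 1 (dt=0.01): k1=(-0.270, -4.296), k2=(-0.291, -4.287), k3=(-0.291, -4.287), k4=(-0.313, -4.278); state += dt/6·(k1+2k2+2k3+k4)
t=0.010: state=(1.517, -0.313)
t=0.020: state=(1.514, -0.356)
t=0.030: state=(1.510, -0.398)
continuing one RK4 step at a time; state shown every 10 steps (Δt=0.1):
t=0.100: state=(1.472, -0.691)
t=0.200: state=(1.383, -1.091)
t=0.300: state=(1.254, -1.468)
t=0.400: state=(1.090, -1.809)
t=0.500: state=(0.894, -2.100)
t=0.600: state=(0.672, -2.323)
t=0.700: state=(0.433, -2.459)
t=0.800: state=(0.184, -2.494)
t=0.900: state=(-0.063, -2.422)
t=1.000: state=(-0.297, -2.250)
t=1.100: state=(-0.510, -1.992)
t=1.200: state=(-0.693, -1.669)
t=1.300: state=(-0.842, -1.303)
t=1.400: state=(-0.953, -0.914)
t=1.500: state=(-1.025, -0.516)
t=1.600: state=(-1.056, -0.123)
t=1.700: state=(-1.050, 0.258)
t=1.800: state=(-1.005, 0.619)
t=1.900: state=(-0.927, 0.951)
t=2.000: state=(-0.817, 1.245)
t=2.100: state=(-0.679, 1.491)
t=2.200: state=(-0.520, 1.677)
t=2.300: state=(-0.346, 1.793)
t=2.400: state=(-0.164, 1.832)
t=2.500: state=(0.018, 1.792)
t=2.600: state=(0.192, 1.677)
t=2.700: state=(0.351, 1.495)
t=2.710: state=(0.366, 1.473)
compare at T: theta=0.366, omega=1.473

largest component: omega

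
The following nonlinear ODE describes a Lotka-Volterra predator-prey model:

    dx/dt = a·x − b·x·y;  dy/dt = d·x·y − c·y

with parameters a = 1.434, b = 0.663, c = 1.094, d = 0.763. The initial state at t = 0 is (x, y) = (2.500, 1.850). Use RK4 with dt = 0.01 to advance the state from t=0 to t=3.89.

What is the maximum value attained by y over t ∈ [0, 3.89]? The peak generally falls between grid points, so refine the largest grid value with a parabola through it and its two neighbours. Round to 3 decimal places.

t=0.000: state=(2.500, 1.850)
step 1 (dt=0.01): k1=(0.519, 1.505), k2=(0.507, 1.515), k3=(0.507, 1.515), k4=(0.495, 1.525); state += dt/6·(k1+2k2+2k3+k4)
t=0.010: state=(2.505, 1.865)
t=0.020: state=(2.510, 1.880)
t=0.030: state=(2.514, 1.896)
continuing one RK4 step at a time; state shown every 20 steps (Δt=0.2):
t=0.200: state=(2.550, 2.188)
t=0.400: state=(2.477, 2.585)
t=0.600: state=(2.279, 2.989)
t=0.800: state=(1.995, 3.331)
t=1.000: state=(1.682, 3.543)
t=1.200: state=(1.393, 3.597)
t=1.400: state=(1.157, 3.509)
t=1.600: state=(0.980, 3.316)
t=1.800: state=(0.855, 3.063)
t=2.000: state=(0.772, 2.785)
t=2.200: state=(0.725, 2.507)
t=2.400: state=(0.705, 2.246)
t=2.600: state=(0.708, 2.009)
t=2.800: state=(0.733, 1.802)
t=3.000: state=(0.778, 1.624)
t=3.200: state=(0.844, 1.476)
t=3.400: state=(0.932, 1.358)
t=3.600: state=(1.044, 1.268)
t=3.800: state=(1.181, 1.207)
t=3.890: state=(1.250, 1.189)
largest grid value and its neighbours: y(1.160)=3.59876, y(1.170)=3.59894, y(1.180)=3.59875
parabola through these three points peaks at t≈1.170 with y≈3.59894

max y = 3.599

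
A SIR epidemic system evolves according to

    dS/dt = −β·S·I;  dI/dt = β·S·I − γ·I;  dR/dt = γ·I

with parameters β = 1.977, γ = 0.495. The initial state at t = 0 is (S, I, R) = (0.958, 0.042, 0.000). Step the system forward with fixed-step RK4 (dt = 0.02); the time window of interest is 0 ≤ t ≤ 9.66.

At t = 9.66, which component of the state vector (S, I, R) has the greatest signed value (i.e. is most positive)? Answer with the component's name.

largest component: R

t=0.000: state=(0.958, 0.042, 0.000)
step 1 (dt=0.02): k1=(-0.080, 0.059, 0.021), k2=(-0.081, 0.060, 0.021), k3=(-0.081, 0.060, 0.021), k4=(-0.082, 0.060, 0.021); state += dt/6·(k1+2k2+2k3+k4)
t=0.020: state=(0.956, 0.043, 0.000)
t=0.040: state=(0.955, 0.044, 0.001)
t=0.060: state=(0.953, 0.046, 0.001)
continuing one RK4 step at a time; state shown every 25 steps (Δt=0.5):
t=0.500: state=(0.903, 0.082, 0.015)
t=1.000: state=(0.806, 0.150, 0.043)
t=1.500: state=(0.665, 0.244, 0.092)
t=2.000: state=(0.498, 0.338, 0.164)
t=2.500: state=(0.344, 0.399, 0.256)
t=3.000: state=(0.230, 0.413, 0.358)
t=3.500: state=(0.154, 0.388, 0.457)
t=4.000: state=(0.107, 0.344, 0.548)
t=4.500: state=(0.078, 0.294, 0.627)
t=5.000: state=(0.060, 0.246, 0.694)
t=5.500: state=(0.048, 0.202, 0.750)
t=6.000: state=(0.040, 0.165, 0.795)
t=6.500: state=(0.035, 0.134, 0.832)
t=7.000: state=(0.031, 0.108, 0.862)
t=7.500: state=(0.028, 0.087, 0.885)
t=8.000: state=(0.026, 0.069, 0.905)
t=8.500: state=(0.024, 0.056, 0.920)
t=9.000: state=(0.023, 0.044, 0.932)
t=9.500: state=(0.022, 0.035, 0.942)
t=9.660: state=(0.022, 0.033, 0.945)
compare at T: S=0.022, I=0.033, R=0.945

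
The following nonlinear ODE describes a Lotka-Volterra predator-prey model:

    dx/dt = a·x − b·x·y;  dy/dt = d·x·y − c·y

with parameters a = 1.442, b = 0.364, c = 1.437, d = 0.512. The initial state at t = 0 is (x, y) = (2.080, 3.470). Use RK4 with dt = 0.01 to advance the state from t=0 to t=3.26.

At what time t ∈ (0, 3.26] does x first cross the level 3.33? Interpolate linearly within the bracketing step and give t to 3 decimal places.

t = 1.358

t=0.000: state=(2.080, 3.470)
step 1 (dt=0.01): k1=(0.372, -1.291), k2=(0.377, -1.285), k3=(0.377, -1.285), k4=(0.383, -1.280); state += dt/6·(k1+2k2+2k3+k4)
t=0.010: state=(2.084, 3.457)
t=0.020: state=(2.088, 3.444)
t=0.030: state=(2.092, 3.432)
continuing one RK4 step at a time; state shown every 20 steps (Δt=0.2):
t=0.200: state=(2.175, 3.236)
t=0.400: state=(2.309, 3.053)
t=0.600: state=(2.479, 2.926)
t=0.800: state=(2.681, 2.858)
t=1.000: state=(2.907, 2.854)
t=1.200: state=(3.145, 2.918)
t=1.350: state=(3.321, 3.016)
next step: t=1.360: state=(3.332, 3.024) — x has crossed 3.33
linear interpolation between t=1.350 (3.32101) and t=1.360 (3.33242) → t≈1.358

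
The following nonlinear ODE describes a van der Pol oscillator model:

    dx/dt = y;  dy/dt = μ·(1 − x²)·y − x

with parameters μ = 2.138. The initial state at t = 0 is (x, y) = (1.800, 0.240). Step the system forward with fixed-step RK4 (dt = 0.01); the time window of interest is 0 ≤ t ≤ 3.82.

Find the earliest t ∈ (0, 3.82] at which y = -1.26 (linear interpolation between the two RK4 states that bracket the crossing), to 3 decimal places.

t=0.000: state=(1.800, 0.240)
step 1 (dt=0.01): k1=(0.240, -2.949), k2=(0.225, -2.882), k3=(0.226, -2.883), k4=(0.211, -2.817); state += dt/6·(k1+2k2+2k3+k4)
t=0.010: state=(1.802, 0.211)
t=0.020: state=(1.804, 0.184)
t=0.030: state=(1.806, 0.157)
continuing one RK4 step at a time; state shown every 20 steps (Δt=0.2):
t=0.200: state=(1.804, -0.140)
t=0.400: state=(1.759, -0.288)
t=0.600: state=(1.694, -0.357)
t=0.800: state=(1.617, -0.404)
t=1.000: state=(1.532, -0.449)
t=1.200: state=(1.437, -0.502)
t=1.400: state=(1.330, -0.570)
t=1.600: state=(1.207, -0.663)
t=1.800: state=(1.062, -0.801)
t=2.000: state=(0.882, -1.016)
t=2.140: state=(0.724, -1.248)
next step: t=2.150: state=(0.712, -1.268) — y has crossed -1.26
linear interpolation between t=2.140 (-1.24787) and t=2.150 (-1.26808) → t≈2.146

t = 2.146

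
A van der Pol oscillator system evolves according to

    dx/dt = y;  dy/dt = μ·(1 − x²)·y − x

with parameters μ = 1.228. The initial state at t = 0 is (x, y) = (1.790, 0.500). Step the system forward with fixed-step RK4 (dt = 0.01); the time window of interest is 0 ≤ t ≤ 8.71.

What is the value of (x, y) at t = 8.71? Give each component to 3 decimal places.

t=0.000: state=(1.790, 0.500)
step 1 (dt=0.01): k1=(0.500, -3.143), k2=(0.484, -3.109), k3=(0.484, -3.109), k4=(0.469, -3.074); state += dt/6·(k1+2k2+2k3+k4)
t=0.010: state=(1.795, 0.469)
t=0.020: state=(1.799, 0.439)
t=0.030: state=(1.804, 0.409)
continuing one RK4 step at a time; state shown every 50 steps (Δt=0.5):
t=0.500: state=(1.774, -0.367)
t=1.000: state=(1.514, -0.649)
t=1.500: state=(1.121, -0.952)
t=2.000: state=(0.506, -1.604)
t=2.500: state=(-0.599, -2.823)
t=3.000: state=(-1.812, -1.328)
t=3.500: state=(-1.990, 0.226)
t=4.000: state=(-1.785, 0.531)
t=4.500: state=(-1.476, 0.716)
t=5.000: state=(-1.048, 1.034)
t=5.500: state=(-0.371, 1.785)
t=6.000: state=(0.836, 2.917)
t=6.500: state=(1.908, 0.898)
t=7.000: state=(1.971, -0.311)
t=7.500: state=(1.744, -0.559)
t=8.000: state=(1.419, -0.752)
t=8.500: state=(0.965, -1.111)
t=8.710: state=(0.705, -1.382)

(x, y) = (0.705, -1.382)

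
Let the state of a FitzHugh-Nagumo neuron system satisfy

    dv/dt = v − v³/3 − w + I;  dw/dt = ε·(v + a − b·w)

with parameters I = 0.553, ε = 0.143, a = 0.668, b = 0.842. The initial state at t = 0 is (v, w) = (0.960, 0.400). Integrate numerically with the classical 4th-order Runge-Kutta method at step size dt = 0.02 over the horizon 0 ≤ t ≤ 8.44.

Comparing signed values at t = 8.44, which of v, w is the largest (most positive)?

t=0.000: state=(0.960, 0.400)
step 1 (dt=0.02): k1=(0.818, 0.185), k2=(0.817, 0.186), k3=(0.817, 0.186), k4=(0.815, 0.187); state += dt/6·(k1+2k2+2k3+k4)
t=0.020: state=(0.976, 0.404)
t=0.040: state=(0.993, 0.407)
t=0.060: state=(1.009, 0.411)
continuing one RK4 step at a time; state shown every 25 steps (Δt=0.5):
t=0.500: state=(1.326, 0.503)
t=1.000: state=(1.538, 0.620)
t=1.500: state=(1.606, 0.740)
t=2.000: state=(1.596, 0.855)
t=2.500: state=(1.554, 0.961)
t=3.000: state=(1.496, 1.057)
t=3.500: state=(1.431, 1.143)
t=4.000: state=(1.361, 1.219)
t=4.500: state=(1.285, 1.286)
t=5.000: state=(1.204, 1.344)
t=5.500: state=(1.116, 1.392)
t=6.000: state=(1.017, 1.431)
t=6.500: state=(0.902, 1.461)
t=7.000: state=(0.763, 1.480)
t=7.500: state=(0.583, 1.486)
t=8.000: state=(0.333, 1.478)
t=8.440: state=(0.008, 1.454)
compare at T: v=0.008, w=1.454

largest component: w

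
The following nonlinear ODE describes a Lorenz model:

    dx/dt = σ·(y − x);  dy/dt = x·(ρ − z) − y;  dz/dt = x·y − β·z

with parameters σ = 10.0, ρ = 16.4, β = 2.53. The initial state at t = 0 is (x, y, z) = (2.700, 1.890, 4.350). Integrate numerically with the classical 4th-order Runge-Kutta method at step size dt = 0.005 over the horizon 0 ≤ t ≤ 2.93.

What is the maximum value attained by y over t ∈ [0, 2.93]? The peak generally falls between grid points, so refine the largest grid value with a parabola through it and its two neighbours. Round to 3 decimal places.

max y = 13.743

t=0.000: state=(2.700, 1.890, 4.350)
step 1 (dt=0.005): k1=(-8.100, 30.645, -5.902), k2=(-7.131, 30.364, -5.698), k3=(-7.163, 30.392, -5.697), k4=(-6.222, 30.137, -5.493); state += dt/6·(k1+2k2+2k3+k4)
t=0.005: state=(2.664, 2.042, 4.322)
t=0.010: state=(2.638, 2.192, 4.295)
t=0.015: state=(2.619, 2.339, 4.271)
continuing one RK4 step at a time; state shown every 20 steps (Δt=0.1):
t=0.100: state=(3.290, 4.959, 4.247)
t=0.200: state=(5.854, 9.289, 6.182)
t=0.300: state=(9.759, 13.554, 13.089)
t=0.400: state=(11.469, 10.198, 22.549)
t=0.500: state=(7.655, 2.513, 22.860)
t=0.600: state=(3.259, 0.038, 18.213)
t=0.700: state=(1.182, 0.035, 14.136)
t=0.800: state=(0.560, 0.313, 10.988)
t=0.900: state=(0.507, 0.604, 8.552)
t=1.000: state=(0.720, 1.051, 6.684)
t=1.100: state=(1.209, 1.891, 5.314)
t=1.200: state=(2.187, 3.532, 4.528)
t=1.300: state=(4.080, 6.622, 4.915)
t=1.400: state=(7.369, 11.307, 8.440)
t=1.500: state=(10.988, 13.335, 17.364)
t=1.600: state=(10.346, 6.712, 23.789)
t=1.700: state=(5.655, 1.053, 20.969)
t=1.800: state=(2.246, 0.053, 16.407)
t=1.900: state=(0.928, 0.276, 12.756)
t=2.000: state=(0.633, 0.599, 9.932)
t=2.100: state=(0.760, 1.032, 7.760)
t=2.200: state=(1.189, 1.799, 6.146)
t=2.300: state=(2.065, 3.268, 5.132)
t=2.400: state=(3.755, 6.025, 5.172)
t=2.500: state=(6.734, 10.384, 7.871)
t=2.600: state=(10.385, 13.273, 15.665)
t=2.700: state=(10.722, 8.133, 23.127)
t=2.800: state=(6.517, 1.851, 21.580)
t=2.900: state=(2.836, 0.316, 17.099)
t=2.930: state=(2.178, 0.299, 15.871)
largest grid value and its neighbours: y(0.315)=13.73245, y(0.320)=13.74255, y(0.325)=13.72606
parabola through these three points peaks at t≈0.319 with y≈13.74274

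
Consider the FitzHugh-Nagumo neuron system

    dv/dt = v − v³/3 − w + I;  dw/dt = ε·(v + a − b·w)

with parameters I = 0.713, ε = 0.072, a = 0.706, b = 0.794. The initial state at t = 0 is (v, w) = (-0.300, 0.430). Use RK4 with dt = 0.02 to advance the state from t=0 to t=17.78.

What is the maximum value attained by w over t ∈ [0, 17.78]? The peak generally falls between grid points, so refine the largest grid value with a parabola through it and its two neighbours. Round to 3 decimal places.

max w = 0.436

t=0.000: state=(-0.300, 0.430)
step 1 (dt=0.02): k1=(-0.008, 0.005), k2=(-0.008, 0.005), k3=(-0.008, 0.005), k4=(-0.008, 0.005); state += dt/6·(k1+2k2+2k3+k4)
t=0.020: state=(-0.300, 0.430)
t=0.040: state=(-0.300, 0.430)
t=0.060: state=(-0.301, 0.430)
continuing one RK4 step at a time; state shown every 50 steps (Δt=1):
t=1.000: state=(-0.316, 0.434)
t=2.000: state=(-0.361, 0.436)
t=3.000: state=(-0.466, 0.433)
t=4.000: state=(-0.681, 0.419)
t=5.000: state=(-1.006, 0.386)
t=6.000: state=(-1.286, 0.333)
t=7.000: state=(-1.399, 0.269)
t=8.000: state=(-1.402, 0.205)
t=9.000: state=(-1.363, 0.146)
t=10.000: state=(-1.309, 0.094)
t=11.000: state=(-1.248, 0.048)
t=12.000: state=(-1.180, 0.010)
t=13.000: state=(-1.106, -0.021)
t=14.000: state=(-1.021, -0.045)
t=15.000: state=(-0.919, -0.061)
t=16.000: state=(-0.787, -0.068)
t=17.000: state=(-0.588, -0.064)
t=17.780: state=(-0.324, -0.048)
largest grid value and its neighbours: w(1.960)=0.43590, w(1.980)=0.43590, w(2.000)=0.43590
parabola through these three points peaks at t≈1.990 with w≈0.43590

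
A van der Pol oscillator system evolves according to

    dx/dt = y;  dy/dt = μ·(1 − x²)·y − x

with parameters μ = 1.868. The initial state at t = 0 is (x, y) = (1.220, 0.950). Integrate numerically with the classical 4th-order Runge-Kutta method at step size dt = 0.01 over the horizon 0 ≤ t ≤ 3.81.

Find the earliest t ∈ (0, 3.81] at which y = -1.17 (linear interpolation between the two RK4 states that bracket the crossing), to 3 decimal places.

t = 1.697

t=0.000: state=(1.220, 0.950)
step 1 (dt=0.01): k1=(0.950, -2.087), k2=(0.940, -2.102), k3=(0.939, -2.102), k4=(0.929, -2.117); state += dt/6·(k1+2k2+2k3+k4)
t=0.010: state=(1.229, 0.929)
t=0.020: state=(1.239, 0.908)
t=0.030: state=(1.248, 0.886)
continuing one RK4 step at a time; state shown every 20 steps (Δt=0.2):
t=0.200: state=(1.366, 0.506)
t=0.400: state=(1.427, 0.118)
t=0.600: state=(1.421, -0.157)
t=0.800: state=(1.370, -0.346)
t=1.000: state=(1.286, -0.492)
t=1.200: state=(1.173, -0.631)
t=1.400: state=(1.032, -0.794)
t=1.600: state=(0.852, -1.021)
t=1.690: state=(0.754, -1.158)
next step: t=1.700: state=(0.742, -1.175) — y has crossed -1.17
linear interpolation between t=1.690 (-1.15770) and t=1.700 (-1.17477) → t≈1.697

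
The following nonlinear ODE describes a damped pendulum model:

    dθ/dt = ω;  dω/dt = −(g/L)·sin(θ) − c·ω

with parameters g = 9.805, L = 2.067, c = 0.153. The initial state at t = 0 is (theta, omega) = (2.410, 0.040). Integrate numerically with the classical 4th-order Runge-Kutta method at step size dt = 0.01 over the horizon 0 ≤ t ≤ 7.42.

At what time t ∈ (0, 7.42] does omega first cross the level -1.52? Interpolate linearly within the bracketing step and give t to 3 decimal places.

t = 0.460

t=0.000: state=(2.410, 0.040)
step 1 (dt=0.01): k1=(0.040, -3.175), k2=(0.024, -3.172), k3=(0.024, -3.172), k4=(0.008, -3.169); state += dt/6·(k1+2k2+2k3+k4)
t=0.010: state=(2.410, 0.008)
t=0.020: state=(2.410, -0.023)
t=0.030: state=(2.410, -0.055)
continuing one RK4 step at a time; state shown every 25 steps (Δt=0.25):
t=0.250: state=(2.321, -0.763)
t=0.450: state=(2.098, -1.482)
next step: t=0.460: state=(2.083, -1.521) — omega has crossed -1.52
linear interpolation between t=0.450 (-1.48205) and t=0.460 (-1.52093) → t≈0.460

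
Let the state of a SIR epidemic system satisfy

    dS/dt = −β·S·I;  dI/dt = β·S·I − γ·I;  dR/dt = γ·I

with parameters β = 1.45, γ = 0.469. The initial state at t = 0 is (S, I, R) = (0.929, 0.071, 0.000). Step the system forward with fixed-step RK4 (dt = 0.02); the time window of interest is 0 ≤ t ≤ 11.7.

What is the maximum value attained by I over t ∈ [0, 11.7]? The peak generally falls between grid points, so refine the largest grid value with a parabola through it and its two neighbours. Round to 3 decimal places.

max I = 0.335

t=0.000: state=(0.929, 0.071, 0.000)
step 1 (dt=0.02): k1=(-0.096, 0.062, 0.033), k2=(-0.096, 0.063, 0.034), k3=(-0.096, 0.063, 0.034), k4=(-0.097, 0.063, 0.034); state += dt/6·(k1+2k2+2k3+k4)
t=0.020: state=(0.927, 0.072, 0.001)
t=0.040: state=(0.925, 0.074, 0.001)
t=0.060: state=(0.923, 0.075, 0.002)
continuing one RK4 step at a time; state shown every 25 steps (Δt=0.5):
t=0.500: state=(0.871, 0.108, 0.021)
t=1.000: state=(0.792, 0.156, 0.052)
t=1.500: state=(0.693, 0.212, 0.095)
t=2.000: state=(0.583, 0.266, 0.151)
t=2.500: state=(0.473, 0.309, 0.219)
t=3.000: state=(0.374, 0.332, 0.294)
t=3.500: state=(0.294, 0.334, 0.373)
t=4.000: state=(0.232, 0.319, 0.449)
t=4.500: state=(0.185, 0.293, 0.521)
t=5.000: state=(0.152, 0.262, 0.587)
t=5.500: state=(0.127, 0.229, 0.644)
t=6.000: state=(0.109, 0.197, 0.694)
t=6.500: state=(0.095, 0.168, 0.737)
t=7.000: state=(0.085, 0.142, 0.773)
t=7.500: state=(0.077, 0.119, 0.804)
t=8.000: state=(0.072, 0.099, 0.829)
t=8.500: state=(0.067, 0.083, 0.850)
t=9.000: state=(0.063, 0.068, 0.868)
t=9.500: state=(0.061, 0.057, 0.883)
t=10.000: state=(0.058, 0.047, 0.895)
t=10.500: state=(0.057, 0.039, 0.905)
t=11.000: state=(0.055, 0.032, 0.913)
t=11.500: state=(0.054, 0.026, 0.920)
t=11.700: state=(0.054, 0.024, 0.922)
largest grid value and its neighbours: I(3.280)=0.33528, I(3.300)=0.33529, I(3.320)=0.33528
parabola through these three points peaks at t≈3.300 with I≈0.33529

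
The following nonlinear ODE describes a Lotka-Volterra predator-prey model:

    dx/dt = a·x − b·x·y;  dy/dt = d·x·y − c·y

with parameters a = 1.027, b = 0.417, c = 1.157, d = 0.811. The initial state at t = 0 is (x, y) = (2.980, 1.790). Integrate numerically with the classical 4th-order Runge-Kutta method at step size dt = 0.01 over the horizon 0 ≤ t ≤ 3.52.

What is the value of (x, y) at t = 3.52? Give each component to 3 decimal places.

(x, y) = (0.615, 1.392)

t=0.000: state=(2.980, 1.790)
step 1 (dt=0.01): k1=(0.836, 2.255), k2=(0.823, 2.275), k3=(0.823, 2.275), k4=(0.810, 2.296); state += dt/6·(k1+2k2+2k3+k4)
t=0.010: state=(2.988, 1.813)
t=0.020: state=(2.996, 1.836)
t=0.030: state=(3.004, 1.859)
continuing one RK4 step at a time; state shown every 20 steps (Δt=0.2):
t=0.200: state=(3.086, 2.327)
t=0.400: state=(3.033, 3.040)
t=0.600: state=(2.793, 3.879)
t=0.800: state=(2.397, 4.695)
t=1.000: state=(1.936, 5.294)
t=1.200: state=(1.509, 5.550)
t=1.400: state=(1.168, 5.464)
t=1.600: state=(0.921, 5.129)
t=1.800: state=(0.752, 4.657)
t=2.000: state=(0.640, 4.134)
t=2.200: state=(0.569, 3.616)
t=2.400: state=(0.527, 3.134)
t=2.600: state=(0.508, 2.704)
t=2.800: state=(0.506, 2.329)
t=3.000: state=(0.518, 2.007)
t=3.200: state=(0.545, 1.736)
t=3.400: state=(0.585, 1.509)
t=3.520: state=(0.615, 1.392)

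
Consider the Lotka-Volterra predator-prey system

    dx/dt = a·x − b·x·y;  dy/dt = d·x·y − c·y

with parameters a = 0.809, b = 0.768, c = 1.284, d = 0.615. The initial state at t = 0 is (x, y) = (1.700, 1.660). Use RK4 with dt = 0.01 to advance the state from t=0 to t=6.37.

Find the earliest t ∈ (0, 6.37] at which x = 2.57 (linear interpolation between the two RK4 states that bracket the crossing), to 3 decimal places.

t=0.000: state=(1.700, 1.660)
step 1 (dt=0.01): k1=(-0.792, -0.396), k2=(-0.788, -0.399), k3=(-0.788, -0.399), k4=(-0.783, -0.403); state += dt/6·(k1+2k2+2k3+k4)
t=0.010: state=(1.692, 1.656)
t=0.020: state=(1.684, 1.652)
t=0.030: state=(1.677, 1.648)
continuing one RK4 step at a time; state shown every 25 steps (Δt=0.25):
t=0.250: state=(1.529, 1.542)
t=0.500: state=(1.411, 1.402)
t=0.750: state=(1.338, 1.256)
t=1.000: state=(1.305, 1.116)
t=1.250: state=(1.306, 0.989)
t=1.500: state=(1.336, 0.878)
t=1.750: state=(1.395, 0.786)
t=2.000: state=(1.479, 0.711)
t=2.250: state=(1.589, 0.653)
t=2.500: state=(1.724, 0.611)
t=2.750: state=(1.882, 0.584)
t=3.000: state=(2.062, 0.574)
t=3.250: state=(2.260, 0.580)
t=3.500: state=(2.470, 0.605)
t=3.610: state=(2.563, 0.623)
next step: t=3.620: state=(2.572, 0.625) — x has crossed 2.57
linear interpolation between t=3.610 (2.56333) and t=3.620 (2.57180) → t≈3.618

t = 3.618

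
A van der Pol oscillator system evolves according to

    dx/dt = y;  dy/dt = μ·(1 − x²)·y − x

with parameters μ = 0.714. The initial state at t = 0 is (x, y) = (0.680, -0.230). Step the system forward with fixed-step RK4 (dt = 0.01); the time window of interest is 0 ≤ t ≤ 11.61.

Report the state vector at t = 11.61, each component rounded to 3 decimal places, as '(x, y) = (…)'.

t=0.000: state=(0.680, -0.230)
step 1 (dt=0.01): k1=(-0.230, -0.768), k2=(-0.234, -0.769), k3=(-0.234, -0.769), k4=(-0.238, -0.769); state += dt/6·(k1+2k2+2k3+k4)
t=0.010: state=(0.678, -0.238)
t=0.020: state=(0.675, -0.245)
t=0.030: state=(0.673, -0.253)
continuing one RK4 step at a time; state shown every 50 steps (Δt=0.5):
t=0.500: state=(0.467, -0.627)
t=1.000: state=(0.050, -1.038)
t=1.500: state=(-0.550, -1.308)
t=2.000: state=(-1.154, -0.980)
t=2.500: state=(-1.445, -0.169)
t=3.000: state=(-1.355, 0.483)
t=3.500: state=(-0.988, 0.979)
t=4.000: state=(-0.361, 1.557)
t=4.500: state=(0.577, 2.129)
t=5.000: state=(1.546, 1.442)
t=5.500: state=(1.897, 0.057)
t=6.000: state=(1.737, -0.602)
t=6.500: state=(1.338, -0.987)
t=7.000: state=(0.733, -1.470)
t=7.500: state=(-0.174, -2.177)
t=8.000: state=(-1.319, -2.075)
t=8.500: state=(-1.955, -0.443)
t=9.000: state=(-1.913, 0.459)
t=9.500: state=(-1.578, 0.849)
t=10.000: state=(-1.063, 1.236)
t=10.500: state=(-0.303, 1.853)
t=11.000: state=(0.793, 2.400)
t=11.500: state=(1.777, 1.218)
t=11.610: state=(1.889, 0.827)

(x, y) = (1.889, 0.827)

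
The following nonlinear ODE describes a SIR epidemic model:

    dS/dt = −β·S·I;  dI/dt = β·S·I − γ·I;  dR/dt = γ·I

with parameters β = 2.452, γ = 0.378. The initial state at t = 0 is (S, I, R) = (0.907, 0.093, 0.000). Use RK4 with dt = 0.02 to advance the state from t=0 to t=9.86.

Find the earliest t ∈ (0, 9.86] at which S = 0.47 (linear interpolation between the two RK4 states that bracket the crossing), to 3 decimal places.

t=0.000: state=(0.907, 0.093, 0.000)
step 1 (dt=0.02): k1=(-0.207, 0.172, 0.035), k2=(-0.210, 0.174, 0.036), k3=(-0.210, 0.174, 0.036), k4=(-0.214, 0.177, 0.036); state += dt/6·(k1+2k2+2k3+k4)
t=0.020: state=(0.903, 0.096, 0.001)
t=0.040: state=(0.898, 0.100, 0.001)
t=0.060: state=(0.894, 0.104, 0.002)
continuing one RK4 step at a time; state shown every 25 steps (Δt=0.5):
t=0.500: state=(0.756, 0.216, 0.028)
t=1.000: state=(0.522, 0.393, 0.085)
t=1.100: state=(0.472, 0.427, 0.101)
next step: t=1.120: state=(0.462, 0.434, 0.104) — S has crossed 0.47
linear interpolation between t=1.100 (0.47203) and t=1.120 (0.46217) → t≈1.104

t = 1.104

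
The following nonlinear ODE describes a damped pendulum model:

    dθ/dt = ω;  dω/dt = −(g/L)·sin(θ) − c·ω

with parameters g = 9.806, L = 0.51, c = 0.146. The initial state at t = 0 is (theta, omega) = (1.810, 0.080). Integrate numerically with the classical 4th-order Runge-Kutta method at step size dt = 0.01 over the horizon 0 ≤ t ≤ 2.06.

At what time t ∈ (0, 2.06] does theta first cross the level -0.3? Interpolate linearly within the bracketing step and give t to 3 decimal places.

t=0.000: state=(1.810, 0.080)
step 1 (dt=0.01): k1=(0.080, -18.692), k2=(-0.013, -18.676), k3=(-0.013, -18.678), k4=(-0.107, -18.665); state += dt/6·(k1+2k2+2k3+k4)
t=0.010: state=(1.810, -0.107)
t=0.020: state=(1.808, -0.293)
t=0.030: state=(1.804, -0.480)
continuing one RK4 step at a time; state shown every 10 steps (Δt=0.1):
t=0.100: state=(1.725, -1.787)
t=0.200: state=(1.452, -3.662)
t=0.300: state=(0.997, -5.398)
t=0.400: state=(0.392, -6.535)
t=0.500: state=(-0.273, -6.552)
next step: t=0.510: state=(-0.338, -6.484) — theta has crossed -0.3
linear interpolation between t=0.500 (-0.27256) and t=0.510 (-0.33775) → t≈0.504

t = 0.504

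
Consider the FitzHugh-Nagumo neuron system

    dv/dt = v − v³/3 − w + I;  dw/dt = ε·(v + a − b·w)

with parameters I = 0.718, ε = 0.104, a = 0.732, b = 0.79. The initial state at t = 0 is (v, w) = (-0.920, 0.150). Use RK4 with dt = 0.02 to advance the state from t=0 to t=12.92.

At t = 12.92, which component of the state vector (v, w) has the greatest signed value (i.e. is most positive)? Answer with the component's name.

largest component: v

t=0.000: state=(-0.920, 0.150)
step 1 (dt=0.02): k1=(-0.092, -0.032), k2=(-0.092, -0.032), k3=(-0.092, -0.032), k4=(-0.092, -0.032); state += dt/6·(k1+2k2+2k3+k4)
t=0.020: state=(-0.922, 0.149)
t=0.040: state=(-0.924, 0.149)
t=0.060: state=(-0.926, 0.148)
continuing one RK4 step at a time; state shown every 25 steps (Δt=0.5):
t=0.500: state=(-0.963, 0.133)
t=1.000: state=(-1.000, 0.115)
t=1.500: state=(-1.027, 0.096)
t=2.000: state=(-1.044, 0.077)
t=2.500: state=(-1.050, 0.058)
t=3.000: state=(-1.048, 0.039)
t=3.500: state=(-1.036, 0.022)
t=4.000: state=(-1.017, 0.006)
t=4.500: state=(-0.990, -0.008)
t=5.000: state=(-0.957, -0.020)
t=5.500: state=(-0.917, -0.030)
t=6.000: state=(-0.869, -0.037)
t=6.500: state=(-0.811, -0.041)
t=7.000: state=(-0.742, -0.042)
t=7.500: state=(-0.655, -0.038)
t=8.000: state=(-0.543, -0.030)
t=8.500: state=(-0.390, -0.016)
t=9.000: state=(-0.167, 0.008)
t=9.500: state=(0.175, 0.044)
t=10.000: state=(0.691, 0.101)
t=10.500: state=(1.297, 0.185)
t=11.000: state=(1.699, 0.293)
t=11.500: state=(1.830, 0.409)
t=12.000: state=(1.838, 0.524)
t=12.500: state=(1.808, 0.633)
t=12.920: state=(1.773, 0.720)
compare at T: v=1.773, w=0.720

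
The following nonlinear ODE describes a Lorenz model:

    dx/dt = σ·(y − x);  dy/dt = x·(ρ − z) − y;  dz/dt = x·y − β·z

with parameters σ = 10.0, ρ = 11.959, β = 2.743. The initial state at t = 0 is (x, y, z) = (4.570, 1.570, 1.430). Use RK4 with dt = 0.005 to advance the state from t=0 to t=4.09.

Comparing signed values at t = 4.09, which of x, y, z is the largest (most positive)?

t=0.000: state=(4.570, 1.570, 1.430)
step 1 (dt=0.005): k1=(-30.000, 46.548, 3.252), k2=(-28.086, 45.605, 3.635), k3=(-28.158, 45.653, 3.630), k4=(-26.309, 44.757, 3.993); state += dt/6·(k1+2k2+2k3+k4)
t=0.005: state=(4.429, 1.798, 1.448)
t=0.010: state=(4.306, 2.018, 1.470)
t=0.015: state=(4.200, 2.230, 1.495)
continuing one RK4 step at a time; state shown every 40 steps (Δt=0.2):
t=0.200: state=(6.134, 8.790, 4.962)
t=0.400: state=(9.452, 8.290, 16.265)
t=0.600: state=(3.911, 1.535, 13.708)
t=0.800: state=(1.753, 1.609, 8.422)
t=1.000: state=(2.419, 3.187, 5.591)
t=1.200: state=(4.980, 6.782, 6.135)
t=1.400: state=(8.185, 8.710, 12.692)
t=1.600: state=(5.792, 3.776, 14.279)
t=1.800: state=(3.232, 2.795, 10.124)
t=2.000: state=(3.583, 4.272, 7.586)
t=2.200: state=(5.704, 6.987, 8.547)
t=2.400: state=(7.261, 7.106, 12.810)
t=2.600: state=(5.387, 4.210, 12.828)
t=2.800: state=(4.009, 3.870, 10.034)
t=3.000: state=(4.626, 5.301, 8.763)
t=3.200: state=(6.189, 6.858, 10.375)
t=3.400: state=(6.408, 5.911, 12.575)
t=3.600: state=(5.042, 4.452, 11.647)
t=3.800: state=(4.576, 4.703, 9.936)
t=4.000: state=(5.336, 5.873, 9.784)
t=4.090: state=(5.806, 6.281, 10.365)
compare at T: x=5.806, y=6.281, z=10.365

largest component: z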